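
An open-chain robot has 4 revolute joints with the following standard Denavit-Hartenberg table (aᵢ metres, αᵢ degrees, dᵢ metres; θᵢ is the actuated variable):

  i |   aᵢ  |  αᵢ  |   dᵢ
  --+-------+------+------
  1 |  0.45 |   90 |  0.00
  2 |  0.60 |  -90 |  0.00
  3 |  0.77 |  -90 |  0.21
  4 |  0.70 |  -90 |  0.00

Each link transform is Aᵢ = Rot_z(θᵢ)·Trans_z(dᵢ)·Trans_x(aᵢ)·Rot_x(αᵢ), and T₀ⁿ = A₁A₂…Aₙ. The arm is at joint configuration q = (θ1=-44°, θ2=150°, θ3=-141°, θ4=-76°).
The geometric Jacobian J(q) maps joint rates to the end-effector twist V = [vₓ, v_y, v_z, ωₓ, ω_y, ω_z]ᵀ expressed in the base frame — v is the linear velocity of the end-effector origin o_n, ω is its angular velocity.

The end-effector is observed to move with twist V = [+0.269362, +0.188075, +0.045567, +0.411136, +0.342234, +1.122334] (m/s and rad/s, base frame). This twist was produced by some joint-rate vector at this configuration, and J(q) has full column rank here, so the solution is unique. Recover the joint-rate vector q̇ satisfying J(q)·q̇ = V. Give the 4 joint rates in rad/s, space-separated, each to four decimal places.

o_n = [-0.3258, -0.5072, -0.8351]
J₁: ẑ×o_n = [0.5072, -0.3258, 0.0000], ω = ẑ
J2: z=[-0.6947, -0.7193, 0.0000] o=[0.3237, -0.3126, 0.0000] → [0.6007, -0.5801, -0.3320, -0.6947, -0.7193, 0.0000]
J3: z=[-0.3597, 0.3473, -0.8660] o=[-0.0501, 0.0484, 0.3000] → [-0.8754, -0.1695, 0.2956, -0.3597, 0.3473, -0.8660]
J4: z=[-0.9319, -0.1804, 0.3147] o=[-0.0894, -0.5873, -0.1811] → [0.0928, -0.6838, -0.1173, -0.9319, -0.1804, 0.3147]
q̇ = J⁺·V = [0.3510, -0.9460, -0.6970, 0.5330]

0.3510 -0.9460 -0.6970 0.5330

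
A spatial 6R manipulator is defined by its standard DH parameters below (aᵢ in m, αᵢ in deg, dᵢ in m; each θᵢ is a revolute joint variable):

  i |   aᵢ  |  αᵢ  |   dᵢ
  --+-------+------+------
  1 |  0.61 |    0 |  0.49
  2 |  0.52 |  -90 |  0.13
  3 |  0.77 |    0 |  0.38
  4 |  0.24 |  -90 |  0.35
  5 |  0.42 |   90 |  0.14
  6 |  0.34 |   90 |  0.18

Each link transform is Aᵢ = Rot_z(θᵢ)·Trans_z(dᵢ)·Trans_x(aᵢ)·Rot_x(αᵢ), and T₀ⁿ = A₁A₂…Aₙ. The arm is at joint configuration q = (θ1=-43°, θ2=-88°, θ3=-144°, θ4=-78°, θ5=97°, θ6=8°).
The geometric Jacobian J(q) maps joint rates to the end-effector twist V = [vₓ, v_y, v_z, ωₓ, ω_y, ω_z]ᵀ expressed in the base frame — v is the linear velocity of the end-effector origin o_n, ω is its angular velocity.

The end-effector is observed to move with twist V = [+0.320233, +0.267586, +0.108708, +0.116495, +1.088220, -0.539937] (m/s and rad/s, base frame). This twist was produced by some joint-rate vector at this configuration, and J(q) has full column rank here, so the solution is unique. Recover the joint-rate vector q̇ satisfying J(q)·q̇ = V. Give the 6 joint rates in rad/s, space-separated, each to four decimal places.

0.5030 -0.5670 -0.1250 -0.3800 0.2470 0.9930

o_n = [0.7226, -0.0324, 0.9934]
J₁: ẑ×o_n = [0.0324, 0.7226, -0.0000], ω = ẑ
J2: z=[0.0000, 0.0000, 1.0000] o=[0.4461, -0.4160, 0.4900] → [-0.3836, 0.2765, 0.0000, 0.0000, 0.0000, 1.0000]
J3: z=[0.7547, -0.6561, 0.0000] o=[0.1050, -0.8085, 0.6200] → [-0.2450, -0.2818, 0.9909, 0.7547, -0.6561, 0.0000]
J4: z=[0.7547, -0.6561, 0.0000] o=[0.8005, -0.5876, 1.0726] → [0.0520, 0.0598, 0.3679, 0.7547, -0.6561, 0.0000]
J5: z=[0.4390, 0.5050, 0.7431] o=[1.1816, -0.6826, 0.9120] → [-0.4421, -0.3768, 0.5172, 0.4390, 0.5050, 0.7431]
J6: z=[0.3919, 0.6366, -0.6641] o=[0.9035, -0.3672, 1.0503] → [0.1861, 0.1425, 0.2464, 0.3919, 0.6366, -0.6641]
q̇ = J⁺·V = [0.5030, -0.5670, -0.1250, -0.3800, 0.2470, 0.9930]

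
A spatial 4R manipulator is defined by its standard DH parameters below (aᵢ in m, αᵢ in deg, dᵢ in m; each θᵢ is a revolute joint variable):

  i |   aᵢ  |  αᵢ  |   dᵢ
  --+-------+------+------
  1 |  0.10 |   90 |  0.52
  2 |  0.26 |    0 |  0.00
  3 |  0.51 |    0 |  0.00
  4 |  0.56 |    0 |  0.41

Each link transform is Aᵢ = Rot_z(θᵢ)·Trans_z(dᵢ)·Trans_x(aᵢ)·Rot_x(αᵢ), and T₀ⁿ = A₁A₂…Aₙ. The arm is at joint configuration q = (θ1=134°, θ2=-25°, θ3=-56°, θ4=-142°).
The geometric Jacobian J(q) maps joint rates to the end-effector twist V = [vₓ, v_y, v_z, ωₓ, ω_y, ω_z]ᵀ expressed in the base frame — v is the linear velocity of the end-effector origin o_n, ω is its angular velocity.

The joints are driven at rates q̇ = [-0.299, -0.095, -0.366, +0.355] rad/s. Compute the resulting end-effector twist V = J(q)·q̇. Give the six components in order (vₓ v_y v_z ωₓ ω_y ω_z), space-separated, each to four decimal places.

0.2269 -0.2324 -0.0158 -0.0763 -0.0736 -0.2990

o_n = [0.2909, 0.2890, 0.2883]
J₁: ẑ×o_n = [-0.2890, 0.2909, 0.0000], ω = ẑ
J2: z=[0.7193, 0.6947, 0.0000] o=[-0.0695, 0.0719, 0.5200] → [-0.1609, 0.1667, -0.0941, 0.7193, 0.6947, 0.0000]
J3: z=[0.7193, 0.6947, 0.0000] o=[-0.2332, 0.2414, 0.4101] → [-0.0846, 0.0876, -0.3298, 0.7193, 0.6947, 0.0000]
J4: z=[0.7193, 0.6947, 0.0000] o=[-0.2886, 0.2988, -0.0936] → [0.2653, -0.2747, -0.4096, 0.7193, 0.6947, 0.0000]
V = J·q̇ = [0.2269, -0.2324, -0.0158, -0.0763, -0.0736, -0.2990]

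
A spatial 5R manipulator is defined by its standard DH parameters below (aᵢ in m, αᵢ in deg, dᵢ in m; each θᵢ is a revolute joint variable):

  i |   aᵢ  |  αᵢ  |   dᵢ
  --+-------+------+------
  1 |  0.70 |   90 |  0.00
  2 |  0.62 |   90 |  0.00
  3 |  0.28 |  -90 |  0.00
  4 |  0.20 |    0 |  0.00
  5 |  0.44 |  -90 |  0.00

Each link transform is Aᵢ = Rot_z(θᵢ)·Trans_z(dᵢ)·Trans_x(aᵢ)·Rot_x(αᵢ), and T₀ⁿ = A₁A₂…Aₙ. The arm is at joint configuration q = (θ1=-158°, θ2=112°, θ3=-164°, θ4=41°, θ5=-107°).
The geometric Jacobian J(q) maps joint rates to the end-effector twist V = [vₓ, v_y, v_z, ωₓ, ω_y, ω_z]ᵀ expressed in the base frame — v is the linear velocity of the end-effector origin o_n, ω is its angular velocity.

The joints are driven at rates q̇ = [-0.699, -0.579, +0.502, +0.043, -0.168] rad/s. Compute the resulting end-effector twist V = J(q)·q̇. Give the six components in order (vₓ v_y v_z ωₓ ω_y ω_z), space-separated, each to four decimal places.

o_n = [-0.8071, -0.5074, 0.1327]
J₁: ẑ×o_n = [0.5074, -0.8071, 0.0000], ω = ẑ
J2: z=[-0.3746, 0.9272, 0.0000] o=[-0.6490, -0.2622, 0.0000] → [0.1230, 0.0497, 0.2384, -0.3746, 0.9272, 0.0000]
J3: z=[-0.8597, -0.3473, 0.3746] o=[-0.4337, -0.1752, 0.5749] → [0.2780, -0.5200, 0.1559, -0.8597, -0.3473, 0.3746]
J4: z=[0.4558, -0.8526, 0.2556] o=[-0.4983, -0.2845, 0.3253] → [0.2212, 0.0089, -0.3649, 0.4558, -0.8526, 0.2556]
J5: z=[0.4558, -0.8526, 0.2556] o=[-0.4203, -0.2979, 0.1416] → [0.0612, -0.0948, -0.4253, 0.4558, -0.8526, 0.2556]
V = J·q̇ = [-0.2871, 0.2906, -0.0040, -0.2716, -0.6046, -0.5429]

-0.2871 0.2906 -0.0040 -0.2716 -0.6046 -0.5429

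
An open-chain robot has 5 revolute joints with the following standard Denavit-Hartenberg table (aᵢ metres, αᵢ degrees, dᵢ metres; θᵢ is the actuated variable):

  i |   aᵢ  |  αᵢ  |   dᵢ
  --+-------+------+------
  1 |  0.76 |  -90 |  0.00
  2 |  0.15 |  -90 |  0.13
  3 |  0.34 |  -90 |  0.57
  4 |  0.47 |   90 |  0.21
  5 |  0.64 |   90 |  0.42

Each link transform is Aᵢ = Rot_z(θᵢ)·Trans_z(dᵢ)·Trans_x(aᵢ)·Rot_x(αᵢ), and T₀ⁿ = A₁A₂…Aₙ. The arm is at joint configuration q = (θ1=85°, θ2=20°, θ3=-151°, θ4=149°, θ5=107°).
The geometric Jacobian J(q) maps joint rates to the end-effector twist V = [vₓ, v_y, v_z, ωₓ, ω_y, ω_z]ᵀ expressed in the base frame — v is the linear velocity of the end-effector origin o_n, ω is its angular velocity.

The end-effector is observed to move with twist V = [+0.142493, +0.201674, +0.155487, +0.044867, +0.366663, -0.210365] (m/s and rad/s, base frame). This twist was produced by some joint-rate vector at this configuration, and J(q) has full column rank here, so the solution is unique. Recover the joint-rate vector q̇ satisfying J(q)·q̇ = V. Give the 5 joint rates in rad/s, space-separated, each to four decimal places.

o_n = [-0.9105, 1.0790, -0.1541]
J₁: ẑ×o_n = [-1.0790, -0.9105, 0.0000], ω = ẑ
J2: z=[-0.9962, 0.0872, 0.0000] o=[0.0662, 0.7571, 0.0000] → [-0.0134, -0.1536, -0.2355, -0.9962, 0.0872, 0.0000]
J3: z=[-0.0298, -0.3407, -0.9397] o=[-0.0510, 0.9089, -0.0513] → [0.1949, 0.8047, -0.2979, -0.0298, -0.3407, -0.9397]
J4: z=[-0.8316, 0.5301, -0.1658] o=[-0.2565, 0.4506, -0.4852] → [0.2797, 0.3838, -0.1759, -0.8316, 0.5301, -0.1658]
J5: z=[-0.2601, -0.1079, 0.9595] o=[-0.2005, 0.9573, -0.4131] → [-0.1447, -0.6139, -0.1083, -0.2601, -0.1079, 0.9595]
q̇ = J⁺·V = [-0.0360, -0.2150, -0.3910, 0.3740, -0.5000]

-0.0360 -0.2150 -0.3910 0.3740 -0.5000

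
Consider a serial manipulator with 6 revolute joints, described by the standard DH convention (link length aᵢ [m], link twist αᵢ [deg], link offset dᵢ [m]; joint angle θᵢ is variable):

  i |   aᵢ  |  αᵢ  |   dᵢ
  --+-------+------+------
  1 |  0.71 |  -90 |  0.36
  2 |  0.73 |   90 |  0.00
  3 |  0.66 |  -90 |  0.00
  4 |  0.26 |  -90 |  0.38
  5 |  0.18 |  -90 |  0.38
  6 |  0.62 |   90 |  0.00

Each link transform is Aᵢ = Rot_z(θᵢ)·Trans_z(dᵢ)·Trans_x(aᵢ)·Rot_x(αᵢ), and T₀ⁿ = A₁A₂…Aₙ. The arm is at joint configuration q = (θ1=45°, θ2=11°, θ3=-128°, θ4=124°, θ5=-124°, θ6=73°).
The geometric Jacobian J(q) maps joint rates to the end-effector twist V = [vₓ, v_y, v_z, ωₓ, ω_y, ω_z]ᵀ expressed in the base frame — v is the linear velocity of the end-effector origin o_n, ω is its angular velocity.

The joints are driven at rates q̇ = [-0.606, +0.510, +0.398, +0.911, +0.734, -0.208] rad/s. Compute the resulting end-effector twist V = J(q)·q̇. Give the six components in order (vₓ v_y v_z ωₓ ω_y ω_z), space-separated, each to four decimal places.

0.5105 -0.6156 -0.7494 0.4819 1.0819 0.1483

o_n = [1.7581, 0.2704, 0.0489]
J₁: ẑ×o_n = [-0.2704, 1.7581, 0.0000], ω = ẑ
J2: z=[-0.7071, 0.7071, 0.0000] o=[0.5020, 0.5020, 0.3600] → [-0.2199, -0.2199, -0.7244, -0.7071, 0.7071, 0.0000]
J3: z=[0.1349, 0.1349, 0.9816] o=[1.0087, 1.0087, 0.2207] → [0.7016, 0.7588, -0.2007, 0.1349, 0.1349, 0.9816]
J4: z=[0.9823, 0.1116, -0.1504] o=[1.0945, 0.3589, 0.2982] → [-0.0411, 0.1451, -0.1611, 0.9823, 0.1116, -0.1504]
J5: z=[-0.0322, 0.8917, 0.4515] o=[1.4198, 0.5154, 0.0124] → [0.1432, 0.1539, -0.2938, -0.0322, 0.8917, 0.4515]
J6: z=[0.3964, 0.4261, -0.8132] o=[1.5727, 0.8268, 0.2501] → [-0.5382, -0.0711, -0.2995, 0.3964, 0.4261, -0.8132]
V = J·q̇ = [0.5105, -0.6156, -0.7494, 0.4819, 1.0819, 0.1483]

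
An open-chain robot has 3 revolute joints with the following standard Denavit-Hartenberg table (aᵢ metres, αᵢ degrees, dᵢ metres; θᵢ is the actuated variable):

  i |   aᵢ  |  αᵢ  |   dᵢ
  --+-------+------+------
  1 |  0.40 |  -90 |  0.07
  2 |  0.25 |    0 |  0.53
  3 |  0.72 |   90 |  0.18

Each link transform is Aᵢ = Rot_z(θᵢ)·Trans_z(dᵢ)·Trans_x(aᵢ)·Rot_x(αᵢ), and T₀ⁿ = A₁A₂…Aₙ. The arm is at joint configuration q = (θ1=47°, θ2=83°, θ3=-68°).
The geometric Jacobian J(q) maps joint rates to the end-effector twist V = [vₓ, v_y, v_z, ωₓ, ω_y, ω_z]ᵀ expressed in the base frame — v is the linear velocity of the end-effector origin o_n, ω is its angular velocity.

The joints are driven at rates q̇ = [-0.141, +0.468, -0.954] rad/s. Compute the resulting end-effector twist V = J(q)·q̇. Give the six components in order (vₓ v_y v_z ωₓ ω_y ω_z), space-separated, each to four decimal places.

0.1669 -0.0538 0.3237 0.3554 -0.3315 -0.1410

o_n = [0.2486, 1.3077, -0.3645]
J₁: ẑ×o_n = [-1.3077, 0.2486, 0.0000], ω = ẑ
J2: z=[-0.7314, 0.6820, 0.0000] o=[0.2728, 0.2925, 0.0700] → [-0.2963, -0.3178, -0.7259, -0.7314, 0.6820, 0.0000]
J3: z=[-0.7314, 0.6820, 0.0000] o=[-0.0940, 0.6763, -0.1781] → [-0.1271, -0.1363, -0.6955, -0.7314, 0.6820, 0.0000]
V = J·q̇ = [0.1669, -0.0538, 0.3237, 0.3554, -0.3315, -0.1410]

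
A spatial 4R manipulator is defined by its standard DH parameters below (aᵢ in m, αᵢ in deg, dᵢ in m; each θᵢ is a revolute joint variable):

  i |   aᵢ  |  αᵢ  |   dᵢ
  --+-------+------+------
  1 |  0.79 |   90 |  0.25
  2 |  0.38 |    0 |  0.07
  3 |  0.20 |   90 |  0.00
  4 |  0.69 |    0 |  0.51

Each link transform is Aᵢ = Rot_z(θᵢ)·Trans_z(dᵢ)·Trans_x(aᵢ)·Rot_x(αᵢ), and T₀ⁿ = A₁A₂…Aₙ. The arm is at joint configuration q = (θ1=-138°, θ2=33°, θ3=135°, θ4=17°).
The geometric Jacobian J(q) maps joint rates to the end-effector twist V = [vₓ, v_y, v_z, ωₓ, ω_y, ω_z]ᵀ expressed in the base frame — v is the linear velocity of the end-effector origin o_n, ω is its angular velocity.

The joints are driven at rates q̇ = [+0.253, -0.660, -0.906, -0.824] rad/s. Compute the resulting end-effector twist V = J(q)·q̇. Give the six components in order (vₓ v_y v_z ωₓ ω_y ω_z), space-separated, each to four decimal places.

o_n = [-0.4595, -0.0481, 1.1346]
J₁: ẑ×o_n = [0.0481, -0.4595, 0.0000], ω = ẑ
J2: z=[-0.6691, 0.7431, 0.0000] o=[-0.5871, -0.5286, 0.2500] → [0.6574, 0.5919, -0.4163, -0.6691, 0.7431, 0.0000]
J3: z=[-0.6691, 0.7431, 0.0000] o=[-0.8708, -0.6898, 0.4570] → [0.5036, 0.4534, -0.7350, -0.6691, 0.7431, 0.0000]
J4: z=[-0.1545, -0.1391, 0.9781] o=[-0.7254, -0.5589, 0.4985] → [-0.5882, 0.3583, -0.0419, -0.1545, -0.1391, 0.9781]
V = J·q̇ = [-0.3933, -1.2130, 0.9753, 1.1752, -1.0491, -0.5530]

-0.3933 -1.2130 0.9753 1.1752 -1.0491 -0.5530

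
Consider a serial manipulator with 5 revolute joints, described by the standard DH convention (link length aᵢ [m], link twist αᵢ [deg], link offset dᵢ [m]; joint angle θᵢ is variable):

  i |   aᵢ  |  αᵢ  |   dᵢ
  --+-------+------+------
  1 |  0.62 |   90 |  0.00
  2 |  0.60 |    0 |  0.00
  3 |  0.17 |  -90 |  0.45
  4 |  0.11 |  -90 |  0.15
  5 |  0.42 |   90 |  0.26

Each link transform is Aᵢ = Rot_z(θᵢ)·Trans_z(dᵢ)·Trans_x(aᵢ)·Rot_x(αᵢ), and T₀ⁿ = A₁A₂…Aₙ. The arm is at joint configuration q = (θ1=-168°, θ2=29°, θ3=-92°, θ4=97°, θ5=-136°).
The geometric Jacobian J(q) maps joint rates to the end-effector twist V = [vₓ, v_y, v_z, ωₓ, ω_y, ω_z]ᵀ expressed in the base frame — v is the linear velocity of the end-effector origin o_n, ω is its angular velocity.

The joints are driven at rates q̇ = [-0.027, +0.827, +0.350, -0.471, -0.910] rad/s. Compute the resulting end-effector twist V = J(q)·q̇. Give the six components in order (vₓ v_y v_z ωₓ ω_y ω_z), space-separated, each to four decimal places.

o_n = [-1.6158, 0.3439, 0.5490]
J₁: ẑ×o_n = [-0.3439, -1.6158, 0.0000], ω = ẑ
J2: z=[-0.2079, 0.9781, 0.0000] o=[-0.6065, -0.1289, 0.0000] → [0.5370, 0.1142, 0.8890, -0.2079, 0.9781, 0.0000]
J3: z=[-0.2079, 0.9781, 0.0000] o=[-1.1198, -0.2380, 0.2909] → [0.2525, 0.0537, 0.3643, -0.2079, 0.9781, 0.0000]
J4: z=[-0.8715, -0.1853, 0.4540] o=[-1.2888, 0.1861, 0.1394] → [-0.1475, 0.2085, -0.1981, -0.8715, -0.1853, 0.4540]
J5: z=[0.4154, 0.2129, 0.8844] o=[-1.3909, 0.0528, 0.2195] → [-0.1873, -0.3359, 0.1688, 0.4154, 0.2129, 0.8844]
V = J·q̇ = [0.7817, 0.3642, 0.8024, -0.2123, 1.0448, -1.0456]

0.7817 0.3642 0.8024 -0.2123 1.0448 -1.0456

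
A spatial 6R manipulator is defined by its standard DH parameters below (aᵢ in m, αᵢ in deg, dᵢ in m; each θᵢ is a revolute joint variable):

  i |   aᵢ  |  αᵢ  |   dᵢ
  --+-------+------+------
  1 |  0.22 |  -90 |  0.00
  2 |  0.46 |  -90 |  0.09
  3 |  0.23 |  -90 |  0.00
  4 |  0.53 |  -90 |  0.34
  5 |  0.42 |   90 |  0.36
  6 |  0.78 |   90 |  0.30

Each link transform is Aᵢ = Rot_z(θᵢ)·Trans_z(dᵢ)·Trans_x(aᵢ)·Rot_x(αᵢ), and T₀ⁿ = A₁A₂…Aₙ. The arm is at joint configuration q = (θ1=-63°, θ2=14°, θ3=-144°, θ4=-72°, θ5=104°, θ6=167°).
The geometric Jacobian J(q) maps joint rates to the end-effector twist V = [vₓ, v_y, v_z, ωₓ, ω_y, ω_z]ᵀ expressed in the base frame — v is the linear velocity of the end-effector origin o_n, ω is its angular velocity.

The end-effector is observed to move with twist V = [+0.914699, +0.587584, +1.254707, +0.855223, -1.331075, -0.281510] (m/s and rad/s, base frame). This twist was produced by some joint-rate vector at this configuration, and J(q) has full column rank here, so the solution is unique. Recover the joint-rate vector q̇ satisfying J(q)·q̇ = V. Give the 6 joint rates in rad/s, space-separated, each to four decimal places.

o_n = [1.0622, 0.4966, -0.6700]
J₁: ẑ×o_n = [-0.4966, 1.0622, 0.0000], ω = ẑ
J2: z=[0.8910, 0.4540, 0.0000] o=[0.0999, -0.1960, 0.0000] → [-0.3042, 0.5969, 0.1802, 0.8910, 0.4540, 0.0000]
J3: z=[-0.1098, 0.2156, -0.9703] o=[0.3827, -0.5529, -0.1113] → [0.8978, -0.7207, -0.2617, -0.1098, 0.2156, -0.9703]
J4: z=[0.9798, -0.1409, -0.1422] o=[0.4212, -0.3306, -0.0663] → [0.2027, 0.5003, 0.9007, 0.9798, -0.1409, -0.1422]
J5: z=[0.1931, 0.8524, 0.4860] o=[0.7264, -0.1116, -0.5716] → [-0.3794, 0.1822, -0.1688, 0.1931, 0.8524, 0.4860]
J6: z=[-0.2882, 0.5227, -0.8023] o=[0.4020, 0.2015, -0.2511] → [0.0178, -0.6504, -0.4302, -0.2882, 0.5227, -0.8023]
q̇ = J⁺·V = [0.1460, -0.1160, 0.4380, 0.9950, -0.9770, -0.7650]

0.1460 -0.1160 0.4380 0.9950 -0.9770 -0.7650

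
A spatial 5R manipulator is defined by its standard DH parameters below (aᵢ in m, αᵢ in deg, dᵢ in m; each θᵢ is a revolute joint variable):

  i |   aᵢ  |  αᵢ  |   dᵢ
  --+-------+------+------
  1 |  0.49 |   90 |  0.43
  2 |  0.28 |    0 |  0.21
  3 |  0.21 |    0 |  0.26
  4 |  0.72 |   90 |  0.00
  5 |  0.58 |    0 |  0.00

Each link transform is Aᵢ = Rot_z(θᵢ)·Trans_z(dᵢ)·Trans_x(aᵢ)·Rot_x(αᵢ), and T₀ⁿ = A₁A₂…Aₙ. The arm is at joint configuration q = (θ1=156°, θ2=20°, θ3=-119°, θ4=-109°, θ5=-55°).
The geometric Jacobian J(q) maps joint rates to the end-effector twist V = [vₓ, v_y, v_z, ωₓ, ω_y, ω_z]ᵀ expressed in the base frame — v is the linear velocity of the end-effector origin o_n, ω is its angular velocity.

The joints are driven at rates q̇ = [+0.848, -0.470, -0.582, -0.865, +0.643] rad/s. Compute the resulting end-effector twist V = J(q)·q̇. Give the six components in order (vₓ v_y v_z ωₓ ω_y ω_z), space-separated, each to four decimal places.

-0.2977 0.5609 1.8361 -1.0555 -1.6285 1.4157

o_n = [0.1890, -0.0898, 0.8126]
J₁: ẑ×o_n = [0.0898, 0.1890, -0.0000], ω = ẑ
J2: z=[0.4067, 0.9135, 0.0000] o=[-0.4476, 0.1993, 0.4300] → [0.3495, -0.1556, -0.6992, 0.4067, 0.9135, 0.0000]
J3: z=[0.4067, 0.9135, 0.0000] o=[-0.6026, 0.4982, 0.5258] → [0.2620, -0.1166, -0.9623, 0.4067, 0.9135, 0.0000]
J4: z=[0.4067, 0.9135, 0.0000] o=[-0.4668, 0.7223, 0.3184] → [0.4515, -0.2010, -0.9295, 0.4067, 0.9135, 0.0000]
J5: z=[-0.4289, 0.1910, 0.8829] o=[0.1139, 0.4638, 0.6564] → [0.5185, 0.1333, 0.2230, -0.4289, 0.1910, 0.8829]
V = J·q̇ = [-0.2977, 0.5609, 1.8361, -1.0555, -1.6285, 1.4157]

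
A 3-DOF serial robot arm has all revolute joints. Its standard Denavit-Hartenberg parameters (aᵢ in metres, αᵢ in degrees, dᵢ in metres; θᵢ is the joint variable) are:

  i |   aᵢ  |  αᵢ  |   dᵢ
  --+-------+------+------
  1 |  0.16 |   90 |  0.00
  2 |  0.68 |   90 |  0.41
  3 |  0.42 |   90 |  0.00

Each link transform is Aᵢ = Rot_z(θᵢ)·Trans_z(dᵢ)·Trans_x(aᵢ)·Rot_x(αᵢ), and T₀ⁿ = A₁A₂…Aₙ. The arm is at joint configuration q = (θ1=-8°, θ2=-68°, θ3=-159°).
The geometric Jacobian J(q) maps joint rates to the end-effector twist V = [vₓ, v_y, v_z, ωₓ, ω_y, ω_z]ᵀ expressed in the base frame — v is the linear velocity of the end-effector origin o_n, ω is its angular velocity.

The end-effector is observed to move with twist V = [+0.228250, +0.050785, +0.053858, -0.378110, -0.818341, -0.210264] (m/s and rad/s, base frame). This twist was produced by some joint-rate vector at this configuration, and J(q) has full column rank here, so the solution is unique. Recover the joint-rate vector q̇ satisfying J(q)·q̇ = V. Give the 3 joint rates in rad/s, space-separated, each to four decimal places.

-0.1050 0.8630 0.2810

o_n = [0.2291, -0.2942, -0.2669]
J₁: ẑ×o_n = [0.2942, 0.2291, -0.0000], ω = ẑ
J2: z=[-0.1392, -0.9903, 0.0000] o=[0.1584, -0.0223, 0.0000] → [0.2643, -0.0371, 0.1078, -0.1392, -0.9903, 0.0000]
J3: z=[-0.9182, 0.1290, -0.3746] o=[0.3536, -0.4637, -0.6305] → [0.1104, 0.3804, -0.1396, -0.9182, 0.1290, -0.3746]
q̇ = J⁺·V = [-0.1050, 0.8630, 0.2810]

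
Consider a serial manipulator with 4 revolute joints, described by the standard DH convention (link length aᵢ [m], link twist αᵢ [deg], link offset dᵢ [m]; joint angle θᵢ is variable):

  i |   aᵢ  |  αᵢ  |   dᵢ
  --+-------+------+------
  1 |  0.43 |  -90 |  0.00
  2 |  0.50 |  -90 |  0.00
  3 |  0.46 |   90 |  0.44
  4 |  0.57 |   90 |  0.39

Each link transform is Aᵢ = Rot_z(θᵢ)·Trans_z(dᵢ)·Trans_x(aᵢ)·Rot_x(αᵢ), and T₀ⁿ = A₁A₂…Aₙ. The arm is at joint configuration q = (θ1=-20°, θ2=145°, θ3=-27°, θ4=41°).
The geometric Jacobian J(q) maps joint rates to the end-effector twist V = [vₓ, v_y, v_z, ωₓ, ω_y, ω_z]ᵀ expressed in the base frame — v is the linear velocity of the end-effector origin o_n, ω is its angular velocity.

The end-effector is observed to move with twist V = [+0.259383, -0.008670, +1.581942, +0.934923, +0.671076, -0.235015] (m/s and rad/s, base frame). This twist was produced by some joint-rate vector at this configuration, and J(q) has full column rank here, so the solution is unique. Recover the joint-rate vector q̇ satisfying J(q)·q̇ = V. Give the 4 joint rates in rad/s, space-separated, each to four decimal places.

o_n = [-0.6367, 1.0316, 0.0266]
J₁: ẑ×o_n = [-1.0316, -0.6367, 0.0000], ω = ẑ
J2: z=[0.3420, 0.9397, 0.0000] o=[0.4041, -0.1471, 0.0000] → [0.0250, -0.0091, 1.3811, 0.3420, 0.9397, 0.0000]
J3: z=[-0.5390, 0.1962, 0.8192] o=[0.0192, -0.0070, -0.2868] → [-0.7893, -0.3684, -0.4311, -0.5390, 0.1962, 0.8192]
J4: z=[0.6542, 0.7101, 0.2604] o=[-0.4620, 0.3904, -0.1614] → [-0.0335, -0.1685, 0.5435, 0.6542, 0.7101, 0.2604]
q̇ = J⁺·V = [0.5130, 0.7490, -0.9850, 0.2260]

0.5130 0.7490 -0.9850 0.2260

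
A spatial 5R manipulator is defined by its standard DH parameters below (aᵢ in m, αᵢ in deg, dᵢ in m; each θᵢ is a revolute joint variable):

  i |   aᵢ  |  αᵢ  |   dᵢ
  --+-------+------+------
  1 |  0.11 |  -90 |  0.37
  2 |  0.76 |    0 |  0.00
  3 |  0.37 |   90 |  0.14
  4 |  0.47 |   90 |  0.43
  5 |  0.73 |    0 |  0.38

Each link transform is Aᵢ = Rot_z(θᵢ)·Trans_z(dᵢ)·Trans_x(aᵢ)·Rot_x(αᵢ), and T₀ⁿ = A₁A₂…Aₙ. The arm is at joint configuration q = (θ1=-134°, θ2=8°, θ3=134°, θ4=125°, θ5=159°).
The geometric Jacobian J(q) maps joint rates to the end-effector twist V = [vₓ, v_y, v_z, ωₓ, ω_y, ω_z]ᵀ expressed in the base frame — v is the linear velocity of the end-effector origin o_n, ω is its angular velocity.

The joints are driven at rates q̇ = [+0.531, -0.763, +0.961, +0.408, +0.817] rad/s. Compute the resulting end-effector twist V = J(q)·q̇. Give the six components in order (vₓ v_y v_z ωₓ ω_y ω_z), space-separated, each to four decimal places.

o_n = [-0.3228, -0.6001, -0.7749]
J₁: ẑ×o_n = [0.6001, -0.3228, 0.0000], ω = ẑ
J2: z=[0.7193, -0.6947, 0.0000] o=[-0.0764, -0.0791, 0.3700] → [0.7953, 0.8236, -0.5459, 0.7193, -0.6947, 0.0000]
J3: z=[0.7193, -0.6947, 0.0000] o=[-0.5992, -0.6205, 0.2642] → [0.7218, 0.7475, 0.2067, 0.7193, -0.6947, 0.0000]
J4: z=[-0.4277, -0.4429, -0.7880] o=[-0.2960, -0.5080, 0.0364] → [0.2867, -0.3258, 0.0275, -0.4277, -0.4429, -0.7880]
J5: z=[0.8610, 0.0659, -0.5043] o=[-0.3505, -1.1187, -0.1364] → [0.2195, 0.5357, 0.4447, 0.8610, 0.0659, -0.5043]
V = J·q̇ = [0.7018, 0.2233, 0.9897, 0.6714, -0.2644, -0.2025]

0.7018 0.2233 0.9897 0.6714 -0.2644 -0.2025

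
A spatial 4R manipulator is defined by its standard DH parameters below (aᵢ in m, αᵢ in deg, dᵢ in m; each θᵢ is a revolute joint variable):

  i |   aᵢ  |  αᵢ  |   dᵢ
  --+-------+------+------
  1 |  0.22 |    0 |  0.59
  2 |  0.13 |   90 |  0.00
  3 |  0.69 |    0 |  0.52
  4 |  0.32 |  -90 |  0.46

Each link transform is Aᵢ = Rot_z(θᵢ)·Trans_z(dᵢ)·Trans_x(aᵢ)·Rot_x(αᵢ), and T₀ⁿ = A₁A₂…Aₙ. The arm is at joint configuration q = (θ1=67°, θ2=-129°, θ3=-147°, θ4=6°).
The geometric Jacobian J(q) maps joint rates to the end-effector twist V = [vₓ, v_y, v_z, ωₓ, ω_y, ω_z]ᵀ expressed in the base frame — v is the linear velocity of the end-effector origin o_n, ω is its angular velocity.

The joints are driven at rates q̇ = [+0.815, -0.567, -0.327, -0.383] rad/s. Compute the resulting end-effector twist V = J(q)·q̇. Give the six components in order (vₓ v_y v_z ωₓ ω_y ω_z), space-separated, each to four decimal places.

o_n = [-1.1067, 0.3582, 0.0128]
J₁: ẑ×o_n = [-0.3582, -1.1067, 0.0000], ω = ẑ
J2: z=[0.0000, 0.0000, 1.0000] o=[0.0860, 0.2025, 0.5900] → [-0.1557, -1.1927, 0.0000, 0.0000, 0.0000, 1.0000]
J3: z=[-0.8829, -0.4695, 0.0000] o=[0.1470, 0.0877, 0.5900] → [0.2710, -0.5096, -0.8274, -0.8829, -0.4695, 0.0000]
J4: z=[-0.8829, -0.4695, 0.0000] o=[-0.5838, 0.3545, 0.2142] → [0.0945, -0.1778, -0.2487, -0.8829, -0.4695, 0.0000]
V = J·q̇ = [-0.3285, 0.0090, 0.3658, 0.6269, 0.3333, 0.2480]

-0.3285 0.0090 0.3658 0.6269 0.3333 0.2480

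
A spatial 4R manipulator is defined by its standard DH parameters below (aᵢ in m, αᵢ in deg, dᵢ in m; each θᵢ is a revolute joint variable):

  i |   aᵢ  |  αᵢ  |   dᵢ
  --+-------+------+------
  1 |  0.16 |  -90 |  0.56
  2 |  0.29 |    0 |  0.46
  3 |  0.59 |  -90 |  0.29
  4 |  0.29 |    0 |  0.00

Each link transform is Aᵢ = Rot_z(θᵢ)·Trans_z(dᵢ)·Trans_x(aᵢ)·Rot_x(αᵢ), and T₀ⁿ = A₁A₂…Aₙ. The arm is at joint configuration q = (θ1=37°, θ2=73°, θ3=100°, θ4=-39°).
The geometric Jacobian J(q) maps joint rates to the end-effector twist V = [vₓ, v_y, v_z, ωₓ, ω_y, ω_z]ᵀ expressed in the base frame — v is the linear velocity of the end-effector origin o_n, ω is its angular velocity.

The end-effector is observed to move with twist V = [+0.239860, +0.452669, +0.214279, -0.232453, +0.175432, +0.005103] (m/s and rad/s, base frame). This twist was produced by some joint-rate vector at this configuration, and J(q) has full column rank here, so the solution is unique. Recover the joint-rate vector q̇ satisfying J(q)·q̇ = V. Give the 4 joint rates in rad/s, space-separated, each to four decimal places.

o_n = [-1.0120, 0.4050, 0.1833]
J₁: ẑ×o_n = [-0.4050, -1.0120, 0.0000], ω = ẑ
J2: z=[-0.6018, 0.7986, 0.0000] o=[0.1278, 0.0963, 0.5600] → [-0.3008, -0.2267, 0.7245, -0.6018, 0.7986, 0.0000]
J3: z=[-0.6018, 0.7986, 0.0000] o=[-0.0813, 0.5147, 0.2827] → [-0.0794, -0.0598, 0.8093, -0.6018, 0.7986, 0.0000]
J4: z=[-0.0973, -0.0733, 0.9925] o=[-0.7235, 0.3939, 0.2108] → [-0.0090, -0.2890, -0.0222, -0.0973, -0.0733, 0.9925]
q̇ = J⁺·V = [-0.6470, -0.0270, 0.3070, 0.6570]

-0.6470 -0.0270 0.3070 0.6570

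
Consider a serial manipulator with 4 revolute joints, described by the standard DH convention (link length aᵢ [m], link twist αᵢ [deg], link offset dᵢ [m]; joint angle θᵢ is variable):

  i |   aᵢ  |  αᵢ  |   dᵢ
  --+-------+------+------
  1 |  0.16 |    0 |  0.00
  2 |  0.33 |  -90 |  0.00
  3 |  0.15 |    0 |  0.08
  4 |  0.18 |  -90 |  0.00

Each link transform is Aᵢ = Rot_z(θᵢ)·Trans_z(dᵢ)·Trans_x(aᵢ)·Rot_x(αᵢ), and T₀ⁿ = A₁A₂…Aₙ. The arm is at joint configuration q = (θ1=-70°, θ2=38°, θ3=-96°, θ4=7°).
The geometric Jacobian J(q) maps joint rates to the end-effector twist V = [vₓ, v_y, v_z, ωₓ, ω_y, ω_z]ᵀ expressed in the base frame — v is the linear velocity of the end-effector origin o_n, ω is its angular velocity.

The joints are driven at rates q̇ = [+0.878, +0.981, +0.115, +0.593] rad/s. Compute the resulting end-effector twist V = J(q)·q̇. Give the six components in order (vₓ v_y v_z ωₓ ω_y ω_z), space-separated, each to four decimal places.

0.4412 0.5507 -0.0004 0.3752 0.6004 1.8590

o_n = [0.3663, -0.2507, 0.3292]
J₁: ẑ×o_n = [0.2507, 0.3663, -0.0000], ω = ẑ
J2: z=[0.0000, 0.0000, 1.0000] o=[0.0547, -0.1504, 0.0000] → [0.1004, 0.3116, -0.0000, 0.0000, 0.0000, 1.0000]
J3: z=[0.5299, 0.8480, 0.0000] o=[0.3346, -0.3252, 0.0000] → [0.2791, -0.1744, 0.0125, 0.5299, 0.8480, 0.0000]
J4: z=[0.5299, 0.8480, 0.0000] o=[0.3637, -0.2491, 0.1492] → [0.1526, -0.0954, -0.0031, 0.5299, 0.8480, 0.0000]
V = J·q̇ = [0.4412, 0.5507, -0.0004, 0.3752, 0.6004, 1.8590]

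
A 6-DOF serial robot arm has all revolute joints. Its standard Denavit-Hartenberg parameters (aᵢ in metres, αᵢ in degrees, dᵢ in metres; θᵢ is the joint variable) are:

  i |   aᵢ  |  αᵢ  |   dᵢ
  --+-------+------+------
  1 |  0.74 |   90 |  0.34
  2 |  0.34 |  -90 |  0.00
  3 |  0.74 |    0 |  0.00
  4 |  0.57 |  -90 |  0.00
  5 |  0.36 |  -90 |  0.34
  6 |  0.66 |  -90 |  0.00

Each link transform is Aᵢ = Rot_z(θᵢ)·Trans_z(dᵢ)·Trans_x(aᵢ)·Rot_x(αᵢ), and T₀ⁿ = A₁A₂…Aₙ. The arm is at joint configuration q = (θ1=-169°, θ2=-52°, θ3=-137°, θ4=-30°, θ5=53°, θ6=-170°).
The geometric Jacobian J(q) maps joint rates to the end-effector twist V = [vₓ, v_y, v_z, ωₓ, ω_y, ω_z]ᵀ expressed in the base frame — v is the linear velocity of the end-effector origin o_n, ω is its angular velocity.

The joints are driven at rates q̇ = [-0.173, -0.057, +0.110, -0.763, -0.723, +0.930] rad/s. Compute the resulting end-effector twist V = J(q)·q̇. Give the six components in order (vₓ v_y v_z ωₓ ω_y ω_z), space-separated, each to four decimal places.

0.2389 0.6051 -0.0800 0.7762 -0.7951 -1.3617

o_n = [-0.8107, 0.8984, 0.8642]
J₁: ẑ×o_n = [-0.8984, -0.8107, 0.0000], ω = ẑ
J2: z=[-0.1908, 0.9816, 0.0000] o=[-0.7264, -0.1412, 0.3400] → [0.5146, 0.1000, -0.1157, -0.1908, 0.9816, 0.0000]
J3: z=[-0.7735, -0.1504, 0.6157] o=[-0.9319, -0.1811, 0.0721] → [-0.7838, 0.6874, -0.8169, -0.7735, -0.1504, 0.6157]
J4: z=[-0.7735, -0.1504, 0.6157] o=[-0.7011, 0.3778, 0.4985] → [-0.3755, 0.2154, -0.4192, -0.7735, -0.1504, 0.6157]
J5: z=[-0.3219, 0.9300, -0.1773] o=[-0.3899, 0.5690, 0.9362] → [-0.0086, 0.0514, 0.2853, -0.3219, 0.9300, -0.1773]
J6: z=[0.0295, -0.1773, -0.9837] o=[-0.1587, 1.0010, 0.8653] → [-0.1007, 0.6414, -0.1186, 0.0295, -0.1773, -0.9837]
V = J·q̇ = [0.2389, 0.6051, -0.0800, 0.7762, -0.7951, -1.3617]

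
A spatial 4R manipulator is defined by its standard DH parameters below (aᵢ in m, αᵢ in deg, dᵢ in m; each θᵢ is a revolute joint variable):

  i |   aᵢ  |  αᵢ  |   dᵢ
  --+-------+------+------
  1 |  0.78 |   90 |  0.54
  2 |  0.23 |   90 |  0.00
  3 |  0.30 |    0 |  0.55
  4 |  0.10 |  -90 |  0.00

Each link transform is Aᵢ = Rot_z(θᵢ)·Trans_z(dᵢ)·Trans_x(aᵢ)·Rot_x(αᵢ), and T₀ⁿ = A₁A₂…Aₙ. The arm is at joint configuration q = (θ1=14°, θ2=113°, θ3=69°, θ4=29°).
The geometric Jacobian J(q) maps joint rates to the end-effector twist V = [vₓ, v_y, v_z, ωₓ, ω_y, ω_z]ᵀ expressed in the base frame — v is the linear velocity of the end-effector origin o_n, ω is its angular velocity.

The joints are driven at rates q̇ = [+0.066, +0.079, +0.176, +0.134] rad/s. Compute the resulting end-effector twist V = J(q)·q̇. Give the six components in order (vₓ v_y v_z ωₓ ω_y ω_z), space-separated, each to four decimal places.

0.0003 0.0639 -0.0436 0.2960 -0.0076 0.1871

o_n = [1.2171, -0.0872, 1.0528]
J₁: ẑ×o_n = [0.0872, 1.2171, -0.0000], ω = ẑ
J2: z=[0.2419, -0.9703, 0.0000] o=[0.7568, 0.1887, 0.5400] → [-0.4975, -0.1241, 0.3798, 0.2419, -0.9703, 0.0000]
J3: z=[0.8932, 0.2227, 0.3907] o=[0.6696, 0.1670, 0.7517] → [0.1664, -0.0550, -0.3490, 0.8932, 0.2227, 0.3907]
J4: z=[0.8932, 0.2227, 0.3907] o=[1.1879, 0.0075, 1.0656] → [0.0342, 0.0229, -0.0912, 0.8932, 0.2227, 0.3907]
V = J·q̇ = [0.0003, 0.0639, -0.0436, 0.2960, -0.0076, 0.1871]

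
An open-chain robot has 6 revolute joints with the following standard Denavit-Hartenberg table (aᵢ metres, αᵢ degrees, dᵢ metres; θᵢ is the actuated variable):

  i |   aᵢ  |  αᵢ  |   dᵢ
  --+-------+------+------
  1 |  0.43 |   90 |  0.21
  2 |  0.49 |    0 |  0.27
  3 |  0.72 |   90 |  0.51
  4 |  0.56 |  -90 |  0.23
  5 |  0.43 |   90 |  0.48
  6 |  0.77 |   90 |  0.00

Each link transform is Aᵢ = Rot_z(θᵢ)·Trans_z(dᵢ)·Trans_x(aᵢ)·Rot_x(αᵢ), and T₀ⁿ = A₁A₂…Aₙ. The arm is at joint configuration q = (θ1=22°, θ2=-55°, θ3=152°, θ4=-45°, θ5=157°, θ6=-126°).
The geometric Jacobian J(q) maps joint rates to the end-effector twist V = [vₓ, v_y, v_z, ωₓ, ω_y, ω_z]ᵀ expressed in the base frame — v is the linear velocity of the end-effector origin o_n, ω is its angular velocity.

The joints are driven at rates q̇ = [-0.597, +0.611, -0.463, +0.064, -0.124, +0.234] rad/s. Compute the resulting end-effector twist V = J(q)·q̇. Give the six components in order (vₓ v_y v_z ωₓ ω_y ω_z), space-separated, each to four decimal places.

o_n = [0.8632, 0.0595, 0.8597]
J₁: ẑ×o_n = [-0.0595, 0.8632, 0.0000], ω = ẑ
J2: z=[0.3746, -0.9272, 0.0000] o=[0.3987, 0.1611, 0.2100] → [-0.6024, -0.2434, 0.3926, 0.3746, -0.9272, 0.0000]
J3: z=[0.3746, -0.9272, 0.0000] o=[0.7604, 0.0160, -0.1914] → [-0.9745, -0.3937, 0.1116, 0.3746, -0.9272, 0.0000]
J4: z=[0.9203, 0.3718, 0.1219] o=[0.8701, -0.4897, 0.5232] → [0.0582, -0.3104, 0.5079, 0.9203, 0.3718, 0.1219]
J5: z=[0.1850, -0.6879, 0.7018] o=[0.8887, -0.0551, 0.9443] → [-0.0222, -0.0022, 0.0037, 0.1850, -0.6879, 0.7018]
J6: z=[-0.9818, -0.0987, 0.1620] o=[0.9593, -0.6945, 0.9829] → [-0.1100, -0.1366, -0.7498, -0.9818, -0.0987, 0.1620]
V = J·q̇ = [0.0994, -0.5333, 0.0448, -0.1383, -0.0512, -0.6383]

0.0994 -0.5333 0.0448 -0.1383 -0.0512 -0.6383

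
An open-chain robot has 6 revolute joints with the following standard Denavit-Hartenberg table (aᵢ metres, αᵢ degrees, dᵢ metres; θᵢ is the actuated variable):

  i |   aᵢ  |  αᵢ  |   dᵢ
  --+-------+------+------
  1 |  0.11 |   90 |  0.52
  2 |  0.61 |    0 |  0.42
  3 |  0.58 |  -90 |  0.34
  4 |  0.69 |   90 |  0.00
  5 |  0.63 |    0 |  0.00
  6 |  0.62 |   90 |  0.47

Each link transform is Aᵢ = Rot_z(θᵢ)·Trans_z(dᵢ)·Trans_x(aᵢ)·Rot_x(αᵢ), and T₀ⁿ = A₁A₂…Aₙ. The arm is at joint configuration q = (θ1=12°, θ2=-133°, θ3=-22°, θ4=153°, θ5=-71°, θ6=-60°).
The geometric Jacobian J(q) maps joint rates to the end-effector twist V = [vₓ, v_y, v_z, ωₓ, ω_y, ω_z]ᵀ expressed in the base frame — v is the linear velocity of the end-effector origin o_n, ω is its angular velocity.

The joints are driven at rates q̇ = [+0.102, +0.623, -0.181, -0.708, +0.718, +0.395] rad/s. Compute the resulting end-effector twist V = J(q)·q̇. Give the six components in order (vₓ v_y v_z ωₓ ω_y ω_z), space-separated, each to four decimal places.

0.0542 0.4996 -0.1590 -0.8549 0.3803 0.5301

o_n = [-1.0317, -0.3415, 0.8864]
J₁: ẑ×o_n = [0.3415, -1.0317, 0.0000], ω = ẑ
J2: z=[0.2079, -0.9781, 0.0000] o=[0.1076, 0.0229, 0.5200] → [-0.3584, -0.0762, -1.1902, 0.2079, -0.9781, 0.0000]
J3: z=[0.2079, -0.9781, 0.0000] o=[-0.2120, -0.4744, 0.0739] → [-0.7948, -0.1689, -0.7742, 0.2079, -0.9781, 0.0000]
J4: z=[0.4134, 0.0879, -0.9063] o=[-0.6555, -0.9163, -0.1712] → [0.6139, -0.0962, 0.2707, 0.4134, 0.0879, -0.9063]
J5: z=[-0.5877, 0.7860, -0.1919] o=[-0.1756, -0.4941, 0.0886] → [0.6564, 0.6332, 0.5833, -0.5877, 0.7860, -0.1919]
J6: z=[-0.5877, 0.7860, -0.1919] o=[-0.2792, -0.4209, 0.7057] → [0.1573, 0.2506, 0.5448, -0.5877, 0.7860, -0.1919]
V = J·q̇ = [0.0542, 0.4996, -0.1590, -0.8549, 0.3803, 0.5301]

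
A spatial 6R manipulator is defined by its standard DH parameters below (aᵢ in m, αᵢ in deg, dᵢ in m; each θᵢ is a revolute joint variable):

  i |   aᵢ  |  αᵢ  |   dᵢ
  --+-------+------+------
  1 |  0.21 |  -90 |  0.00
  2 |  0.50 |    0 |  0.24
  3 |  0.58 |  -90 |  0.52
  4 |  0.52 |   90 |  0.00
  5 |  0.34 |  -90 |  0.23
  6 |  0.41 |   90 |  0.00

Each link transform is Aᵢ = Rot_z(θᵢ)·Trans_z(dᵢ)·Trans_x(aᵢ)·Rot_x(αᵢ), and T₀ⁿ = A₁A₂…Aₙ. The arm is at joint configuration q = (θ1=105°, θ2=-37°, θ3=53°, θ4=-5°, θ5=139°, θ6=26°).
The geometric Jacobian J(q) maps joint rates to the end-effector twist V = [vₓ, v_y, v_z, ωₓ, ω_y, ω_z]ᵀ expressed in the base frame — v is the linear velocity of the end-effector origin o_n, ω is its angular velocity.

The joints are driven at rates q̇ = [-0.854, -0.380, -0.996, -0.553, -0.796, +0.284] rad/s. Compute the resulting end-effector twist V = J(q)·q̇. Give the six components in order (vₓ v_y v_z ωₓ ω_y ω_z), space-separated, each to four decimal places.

0.4860 1.8590 0.2332 2.0849 0.6619 -0.0843

o_n = [-1.0453, 0.7763, -0.3005]
J₁: ẑ×o_n = [-0.7763, -1.0453, 0.0000], ω = ẑ
J2: z=[-0.9659, -0.2588, 0.0000] o=[-0.0544, 0.2028, 0.0000] → [0.0778, -0.2903, -0.8104, -0.9659, -0.2588, 0.0000]
J3: z=[-0.9659, -0.2588, 0.0000] o=[-0.3895, 0.5264, 0.3009] → [0.1557, -0.5809, -0.4111, -0.9659, -0.2588, 0.0000]
J4: z=[0.0713, -0.2662, -0.9613] o=[-1.0361, 0.9304, 0.1410] → [-0.0305, 0.0404, -0.0134, 0.0713, -0.2662, -0.9613]
J5: z=[-0.9406, -0.3388, 0.0240] o=[-1.2088, 1.3996, -0.0017] → [0.1162, -0.2771, 0.6416, -0.9406, -0.3388, 0.0240]
J6: z=[0.1640, -0.3911, 0.9056] o=[-1.3240, 1.0308, -0.1402] → [0.2932, 0.2786, 0.0672, 0.1640, -0.3911, 0.9056]
V = J·q̇ = [0.4860, 1.8590, 0.2332, 2.0849, 0.6619, -0.0843]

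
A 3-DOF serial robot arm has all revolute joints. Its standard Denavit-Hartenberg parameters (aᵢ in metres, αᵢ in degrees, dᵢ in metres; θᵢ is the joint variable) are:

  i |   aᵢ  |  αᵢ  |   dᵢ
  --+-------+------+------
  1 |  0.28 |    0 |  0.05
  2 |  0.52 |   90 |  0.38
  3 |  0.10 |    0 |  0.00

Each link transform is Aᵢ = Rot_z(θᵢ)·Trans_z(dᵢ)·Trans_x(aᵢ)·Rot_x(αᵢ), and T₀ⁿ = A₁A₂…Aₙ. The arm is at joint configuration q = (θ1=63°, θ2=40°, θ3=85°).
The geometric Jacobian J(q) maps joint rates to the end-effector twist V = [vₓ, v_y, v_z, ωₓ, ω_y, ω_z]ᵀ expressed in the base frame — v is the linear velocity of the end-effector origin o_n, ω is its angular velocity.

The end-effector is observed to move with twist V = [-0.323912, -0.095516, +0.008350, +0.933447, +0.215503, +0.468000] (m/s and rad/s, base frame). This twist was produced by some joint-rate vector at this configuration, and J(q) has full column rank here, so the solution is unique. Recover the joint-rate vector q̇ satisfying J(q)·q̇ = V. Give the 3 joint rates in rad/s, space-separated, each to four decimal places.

0.4180 0.0500 0.9580

o_n = [0.0082, 0.7646, 0.5296]
J₁: ẑ×o_n = [-0.7646, 0.0082, 0.0000], ω = ẑ
J2: z=[0.0000, 0.0000, 1.0000] o=[0.1271, 0.2495, 0.0500] → [-0.5152, -0.1189, 0.0000, 0.0000, 0.0000, 1.0000]
J3: z=[0.9744, 0.2250, 0.0000] o=[0.0101, 0.7562, 0.4300] → [0.0224, -0.0971, 0.0087, 0.9744, 0.2250, 0.0000]
q̇ = J⁺·V = [0.4180, 0.0500, 0.9580]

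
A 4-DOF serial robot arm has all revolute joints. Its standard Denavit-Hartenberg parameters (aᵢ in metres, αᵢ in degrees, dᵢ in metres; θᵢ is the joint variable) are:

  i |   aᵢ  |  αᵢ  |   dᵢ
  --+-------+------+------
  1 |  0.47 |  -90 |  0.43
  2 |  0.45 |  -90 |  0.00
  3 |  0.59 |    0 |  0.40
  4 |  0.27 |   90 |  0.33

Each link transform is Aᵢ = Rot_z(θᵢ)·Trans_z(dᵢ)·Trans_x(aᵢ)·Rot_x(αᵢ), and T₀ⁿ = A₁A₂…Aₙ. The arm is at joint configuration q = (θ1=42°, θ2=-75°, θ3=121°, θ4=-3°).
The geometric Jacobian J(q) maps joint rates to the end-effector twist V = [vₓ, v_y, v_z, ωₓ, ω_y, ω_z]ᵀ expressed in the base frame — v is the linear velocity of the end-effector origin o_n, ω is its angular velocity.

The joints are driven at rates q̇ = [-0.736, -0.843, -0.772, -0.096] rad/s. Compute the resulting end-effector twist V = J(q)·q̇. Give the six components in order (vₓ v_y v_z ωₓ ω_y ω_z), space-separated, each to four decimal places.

0.6263 -1.0686 1.1756 -0.0590 -1.1875 -0.5113

o_n = [1.3749, 0.2367, 0.2598]
J₁: ẑ×o_n = [-0.2367, 1.3749, 0.0000], ω = ẑ
J2: z=[-0.6691, 0.7431, 0.0000] o=[0.3493, 0.3145, 0.4300] → [-0.1265, -0.1139, -0.7101, -0.6691, 0.7431, 0.0000]
J3: z=[0.7178, 0.6463, -0.2588] o=[0.4358, 0.3924, 0.8647] → [-0.4313, 0.1912, -0.7188, 0.7178, 0.6463, -0.2588]
J4: z=[0.7178, 0.6463, -0.2588] o=[1.0029, 0.2225, 0.4676] → [-0.1307, 0.0529, -0.2303, 0.7178, 0.6463, -0.2588]
V = J·q̇ = [0.6263, -1.0686, 1.1756, -0.0590, -1.1875, -0.5113]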